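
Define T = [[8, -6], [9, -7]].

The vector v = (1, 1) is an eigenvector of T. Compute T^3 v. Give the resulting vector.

First find the eigenvalue: Tv = (2, 2) = 2·(1, 1), so λ = 2.
Then T^3 v = λ^3·v = 2^3·(1, 1) = 8·(1, 1) = (8, 8).

(8, 8)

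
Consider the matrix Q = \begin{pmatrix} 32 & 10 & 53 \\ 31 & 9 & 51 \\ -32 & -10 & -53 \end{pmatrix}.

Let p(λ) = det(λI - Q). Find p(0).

0

p(0) = det(0·I − Q) = det(−Q) = (−1)^3·det(Q).
det(Q) = 0, so p(0) = 0.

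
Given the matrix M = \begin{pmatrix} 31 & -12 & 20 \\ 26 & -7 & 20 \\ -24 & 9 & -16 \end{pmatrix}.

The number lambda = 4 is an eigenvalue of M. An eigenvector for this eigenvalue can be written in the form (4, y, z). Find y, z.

We need (M - 4I)v = 0.
M - 4I = [[27, -12, 20], [26, -11, 20], [-24, 9, -20]].
Row 1: (27)·4 + (-12)·y + (20)·z = 0
Row 2: (26)·4 + (-11)·y + (20)·z = 0
Row 3: (-24)·4 + (9)·y + (-20)·z = 0
Solving gives y = 4, z = -3.
Check: M·(4, 4, -3) = (16, 16, -12) = 4·(4, 4, -3).

4, -3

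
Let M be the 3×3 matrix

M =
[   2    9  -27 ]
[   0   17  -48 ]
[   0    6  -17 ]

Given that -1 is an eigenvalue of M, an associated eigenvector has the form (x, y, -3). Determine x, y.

-3, -8

We need (M + 1I)v = 0.
M + 1I = [[3, 9, -27], [0, 18, -48], [0, 6, -16]].
Row 1: (3)·x + (9)·y + (-27)·-3 = 0
Row 2: (0)·x + (18)·y + (-48)·-3 = 0
Row 3: (0)·x + (6)·y + (-16)·-3 = 0
Solving gives x = -3, y = -8.
Check: M·(-3, -8, -3) = (3, 8, 3) = -1·(-3, -8, -3).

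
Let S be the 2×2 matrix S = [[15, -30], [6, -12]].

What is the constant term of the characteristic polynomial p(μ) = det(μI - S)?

p(0) = det(0·I − S) = det(−S) = (−1)^2·det(S).
det(S) = 0, so p(0) = 0.

0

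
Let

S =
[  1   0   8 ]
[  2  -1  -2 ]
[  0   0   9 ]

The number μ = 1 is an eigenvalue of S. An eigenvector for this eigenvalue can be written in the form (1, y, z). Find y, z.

1, 0

We need (S - 1I)v = 0.
S - 1I = [[0, 0, 8], [2, -2, -2], [0, 0, 8]].
Row 1: (0)·1 + (0)·y + (8)·z = 0
Row 2: (2)·1 + (-2)·y + (-2)·z = 0
Row 3: (0)·1 + (0)·y + (8)·z = 0
Solving gives y = 1, z = 0.
Check: S·(1, 1, 0) = (1, 1, 0) = 1·(1, 1, 0).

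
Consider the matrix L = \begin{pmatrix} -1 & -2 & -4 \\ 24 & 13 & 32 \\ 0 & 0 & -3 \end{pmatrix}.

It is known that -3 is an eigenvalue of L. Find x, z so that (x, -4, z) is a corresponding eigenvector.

We need (L + 3I)v = 0.
L + 3I = [[2, -2, -4], [24, 16, 32], [0, 0, 0]].
Row 1: (2)·x + (-2)·-4 + (-4)·z = 0
Row 2: (24)·x + (16)·-4 + (32)·z = 0
Row 3: (0)·x + (0)·-4 + (0)·z = 0
Solving gives x = 0, z = 2.
Check: L·(0, -4, 2) = (0, 12, -6) = -3·(0, -4, 2).

0, 2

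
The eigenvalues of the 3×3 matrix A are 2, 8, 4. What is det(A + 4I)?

If A has eigenvalues 2, 8, 4, then A + 4I has eigenvalues 6, 12, 8.
det(A + 4I) = (6) · (12) · (8) = 576.

576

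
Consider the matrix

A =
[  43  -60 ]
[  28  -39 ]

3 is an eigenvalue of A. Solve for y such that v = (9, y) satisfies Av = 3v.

We need (A - 3I)v = 0.
A - 3I = [[40, -60], [28, -42]].
Row 1: (40)·9 + (-60)·y = 0
Row 2: (28)·9 + (-42)·y = 0
Solving gives y = 6.
Check: A·(9, 6) = (27, 18) = 3·(9, 6).

6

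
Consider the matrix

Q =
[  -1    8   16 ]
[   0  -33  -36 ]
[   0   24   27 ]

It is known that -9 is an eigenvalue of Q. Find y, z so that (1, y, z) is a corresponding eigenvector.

We need (Q + 9I)v = 0.
Q + 9I = [[8, 8, 16], [0, -24, -36], [0, 24, 36]].
Row 1: (8)·1 + (8)·y + (16)·z = 0
Row 2: (0)·1 + (-24)·y + (-36)·z = 0
Row 3: (0)·1 + (24)·y + (36)·z = 0
Solving gives y = 3, z = -2.
Check: Q·(1, 3, -2) = (-9, -27, 18) = -9·(1, 3, -2).

3, -2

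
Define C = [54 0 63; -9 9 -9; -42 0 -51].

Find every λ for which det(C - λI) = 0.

Compute the characteristic polynomial p(μ) = det(μI - C).
Cofactor expansion gives p(μ) = μ^3 - 12μ^2 - 81μ + 972.
Try μ = -9: p(-9) = 0, so -9 is a root.
Dividing by (μ + 9) leaves μ^2 - 21μ + 108.
The quadratic factors as (μ - 9)·(μ - 12).
Eigenvalues: -9, 9, 12.

-9, 9, 12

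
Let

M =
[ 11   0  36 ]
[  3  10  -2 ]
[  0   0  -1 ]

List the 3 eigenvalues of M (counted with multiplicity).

-1, 10, 11

Set up det(sI - M) = 0.
Cofactor expansion gives p(s) = s^3 - 20s^2 + 89s + 110.
Rational-root test: s = -1 gives p(-1) = 0.
Factor out (s + 1): p(s) = (s + 1)·(s^2 - 21s + 110).
The quadratic factors as (s - 10)·(s - 11).
Eigenvalues: -1, 10, 11.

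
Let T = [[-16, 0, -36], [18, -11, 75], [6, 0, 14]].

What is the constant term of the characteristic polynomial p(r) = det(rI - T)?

p(0) = det(0·I − T) = det(−T) = (−1)^3·det(T).
det(T) = 88, so p(0) = -88.

-88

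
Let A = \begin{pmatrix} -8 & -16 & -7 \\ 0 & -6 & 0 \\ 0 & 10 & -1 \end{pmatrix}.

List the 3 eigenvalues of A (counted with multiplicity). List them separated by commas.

Set up det(λI - A) = 0.
Cofactor expansion gives p(λ) = λ^3 + 15λ^2 + 62λ + 48.
Since p(-1) = 0, λ = -1 is a root.
Dividing by (λ + 1) leaves λ^2 + 14λ + 48.
The quadratic factors as (λ + 8)·(λ + 6).
Eigenvalues: -8, -6, -1.

-8, -6, -1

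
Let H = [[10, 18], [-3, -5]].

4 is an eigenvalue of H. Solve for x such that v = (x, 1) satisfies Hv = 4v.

-3

We need (H - 4I)v = 0.
H - 4I = [[6, 18], [-3, -9]].
Row 1: (6)·x + (18)·1 = 0
Row 2: (-3)·x + (-9)·1 = 0
Solving gives x = -3.
Check: H·(-3, 1) = (-12, 4) = 4·(-3, 1).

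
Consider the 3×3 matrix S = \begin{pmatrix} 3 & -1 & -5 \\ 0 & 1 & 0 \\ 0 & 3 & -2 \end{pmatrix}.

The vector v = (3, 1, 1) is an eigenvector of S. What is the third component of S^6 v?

First find the eigenvalue: Sv = (3, 1, 1) = 1·(3, 1, 1), so λ = 1.
Then S^6 v = λ^6·v = 1^6·(3, 1, 1) = 1·(3, 1, 1) = (3, 1, 1).

1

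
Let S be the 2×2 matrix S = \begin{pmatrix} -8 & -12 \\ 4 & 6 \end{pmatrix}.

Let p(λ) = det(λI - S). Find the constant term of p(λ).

0

p(λ) = λ^2 + 2λ.
The constant term is 0.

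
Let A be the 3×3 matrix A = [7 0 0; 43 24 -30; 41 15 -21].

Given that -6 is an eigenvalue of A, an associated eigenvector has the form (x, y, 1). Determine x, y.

0, 1

We need (A + 6I)v = 0.
A + 6I = [[13, 0, 0], [43, 30, -30], [41, 15, -15]].
Row 1: (13)·x + (0)·y + (0)·1 = 0
Row 2: (43)·x + (30)·y + (-30)·1 = 0
Row 3: (41)·x + (15)·y + (-15)·1 = 0
Solving gives x = 0, y = 1.
Check: A·(0, 1, 1) = (0, -6, -6) = -6·(0, 1, 1).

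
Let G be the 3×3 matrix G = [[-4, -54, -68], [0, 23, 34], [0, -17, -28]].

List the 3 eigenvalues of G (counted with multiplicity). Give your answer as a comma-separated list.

Set up det(λI - G) = 0.
Cofactor expansion gives p(λ) = λ^3 + 9λ^2 - 46λ - 264.
Try λ = -11: p(-11) = 0, so -11 is a root.
Factor out (λ + 11): p(λ) = (λ + 11)·(λ^2 - 2λ - 24).
The quadratic factors as (λ + 4)·(λ - 6).
Eigenvalues: -11, -4, 6.

-11, -4, 6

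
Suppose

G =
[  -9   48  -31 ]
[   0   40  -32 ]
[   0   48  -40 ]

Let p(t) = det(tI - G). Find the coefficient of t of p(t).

p(t) = t^3 + 9t^2 - 64t - 576.
The coefficient of t is -64.

-64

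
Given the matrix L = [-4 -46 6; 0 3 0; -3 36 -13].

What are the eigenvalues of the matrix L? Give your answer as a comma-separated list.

Set up det(λI - L) = 0.
Expanding along the first row, p(λ) = λ^3 + 14λ^2 + 19λ - 210.
Try λ = -10: p(-10) = 0, so -10 is a root.
Dividing by (λ + 10) leaves λ^2 + 4λ - 21.
The quadratic factors as (λ + 7)·(λ - 3).
Eigenvalues: -10, -7, 3.

-10, -7, 3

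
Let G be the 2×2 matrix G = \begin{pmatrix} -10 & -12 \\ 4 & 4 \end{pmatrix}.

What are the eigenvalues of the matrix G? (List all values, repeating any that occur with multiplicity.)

det(G - lambda·I) = (-10 - lambda)(4 - lambda) - (-12)·(4) = lambda^2 + 6·lambda + 8.
This factors as (lambda + 4)·(lambda + 2) = 0.
Eigenvalues: -4, -2.

-4, -2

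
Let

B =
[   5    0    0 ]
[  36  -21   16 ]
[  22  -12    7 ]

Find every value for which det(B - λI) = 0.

Compute the characteristic polynomial p(t) = det(tI - B).
Expanding along the first row, p(t) = t^3 + 9t^2 - 25t - 225.
Rational-root test: t = 5 gives p(5) = 0.
Factor out (t - 5): p(t) = (t - 5)·(t^2 + 14t + 45).
The quadratic factors as (t + 9)·(t + 5).
Eigenvalues: -9, -5, 5.

-9, -5, 5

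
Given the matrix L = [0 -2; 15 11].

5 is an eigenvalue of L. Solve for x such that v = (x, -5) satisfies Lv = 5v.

2

We need (L - 5I)v = 0.
L - 5I = [[-5, -2], [15, 6]].
Row 1: (-5)·x + (-2)·-5 = 0
Row 2: (15)·x + (6)·-5 = 0
Solving gives x = 2.
Check: L·(2, -5) = (10, -25) = 5·(2, -5).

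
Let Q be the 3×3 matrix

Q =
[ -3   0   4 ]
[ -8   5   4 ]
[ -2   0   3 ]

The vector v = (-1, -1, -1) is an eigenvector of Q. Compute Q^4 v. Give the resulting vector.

First find the eigenvalue: Qv = (-1, -1, -1) = 1·(-1, -1, -1), so λ = 1.
Then Q^4 v = λ^4·v = 1^4·(-1, -1, -1) = 1·(-1, -1, -1) = (-1, -1, -1).

(-1, -1, -1)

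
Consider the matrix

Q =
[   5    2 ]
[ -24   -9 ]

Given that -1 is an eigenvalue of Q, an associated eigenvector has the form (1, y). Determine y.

-3

We need (Q + 1I)v = 0.
Q + 1I = [[6, 2], [-24, -8]].
Row 1: (6)·1 + (2)·y = 0
Row 2: (-24)·1 + (-8)·y = 0
Solving gives y = -3.
Check: Q·(1, -3) = (-1, 3) = -1·(1, -3).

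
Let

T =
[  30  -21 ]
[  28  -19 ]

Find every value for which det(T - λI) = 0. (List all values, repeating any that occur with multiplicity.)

2, 9

det(T - μI) = (30 - μ)(-19 - μ) - (-21)·(28) = μ^2 - 11μ + 18.
This factors as (μ - 2)·(μ - 9) = 0.
Eigenvalues: 2, 9.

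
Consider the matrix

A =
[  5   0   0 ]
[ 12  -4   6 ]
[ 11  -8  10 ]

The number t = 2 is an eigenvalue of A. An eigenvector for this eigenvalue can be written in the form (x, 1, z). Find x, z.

0, 1

We need (A - 2I)v = 0.
A - 2I = [[3, 0, 0], [12, -6, 6], [11, -8, 8]].
Row 1: (3)·x + (0)·1 + (0)·z = 0
Row 2: (12)·x + (-6)·1 + (6)·z = 0
Row 3: (11)·x + (-8)·1 + (8)·z = 0
Solving gives x = 0, z = 1.
Check: A·(0, 1, 1) = (0, 2, 2) = 2·(0, 1, 1).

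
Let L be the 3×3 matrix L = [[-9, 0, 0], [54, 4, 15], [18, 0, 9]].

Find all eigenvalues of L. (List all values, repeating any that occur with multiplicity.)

Set up det(μI - L) = 0.
Expanding the 3×3 determinant: p(μ) = μ^3 - 4μ^2 - 81μ + 324.
Since p(4) = 0, μ = 4 is a root.
Dividing by (μ - 4) leaves μ^2 - 81.
The quadratic factors as (μ + 9)·(μ - 9).
Eigenvalues: -9, 4, 9.

-9, 4, 9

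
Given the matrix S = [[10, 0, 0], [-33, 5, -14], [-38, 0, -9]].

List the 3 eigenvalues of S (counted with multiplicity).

-9, 5, 10

Compute the characteristic polynomial p(r) = det(rI - S).
Cofactor expansion gives p(r) = r^3 - 6r^2 - 85r + 450.
Since p(-9) = 0, r = -9 is a root.
Dividing by (r + 9) leaves r^2 - 15r + 50.
The quadratic factors as (r - 5)·(r - 10).
Eigenvalues: -9, 5, 10.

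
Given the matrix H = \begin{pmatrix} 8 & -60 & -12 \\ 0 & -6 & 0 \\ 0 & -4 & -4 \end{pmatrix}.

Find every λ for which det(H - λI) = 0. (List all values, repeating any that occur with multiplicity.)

Compute the characteristic polynomial p(r) = det(rI - H).
Expanding along the first row, p(r) = r^3 + 2r^2 - 56r - 192.
Try r = -4: p(-4) = 0, so -4 is a root.
Factor out (r + 4): p(r) = (r + 4)·(r^2 - 2r - 48).
The quadratic factors as (r + 6)·(r - 8).
Eigenvalues: -6, -4, 8.

-6, -4, 8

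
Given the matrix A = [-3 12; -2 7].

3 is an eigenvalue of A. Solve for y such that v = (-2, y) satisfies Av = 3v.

-1

We need (A - 3I)v = 0.
A - 3I = [[-6, 12], [-2, 4]].
Row 1: (-6)·-2 + (12)·y = 0
Row 2: (-2)·-2 + (4)·y = 0
Solving gives y = -1.
Check: A·(-2, -1) = (-6, -3) = 3·(-2, -1).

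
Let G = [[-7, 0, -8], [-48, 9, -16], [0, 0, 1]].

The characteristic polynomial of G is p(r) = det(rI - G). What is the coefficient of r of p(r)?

-61

p(r) = r^3 - 3r^2 - 61r + 63.
The coefficient of r is -61.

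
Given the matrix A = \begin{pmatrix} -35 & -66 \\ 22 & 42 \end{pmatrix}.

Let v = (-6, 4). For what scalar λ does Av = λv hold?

Compute Av: A·(-6, 4) = (-54, 36).
Since Av = λv, compare component 1: -54 = λ·-6, so λ = 9.

9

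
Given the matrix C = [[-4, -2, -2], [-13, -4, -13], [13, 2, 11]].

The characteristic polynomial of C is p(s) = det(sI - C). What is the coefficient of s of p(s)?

-46

p(s) = s^3 - 3s^2 - 46s - 72.
The coefficient of s is -46.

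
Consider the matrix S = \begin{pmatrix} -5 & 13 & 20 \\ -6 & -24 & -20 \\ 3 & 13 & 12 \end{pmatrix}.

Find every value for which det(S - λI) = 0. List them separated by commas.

-11, -8, 2

Set up det(sI - S) = 0.
Cofactor expansion gives p(s) = s^3 + 17s^2 + 50s - 176.
Try s = -8: p(-8) = 0, so -8 is a root.
Factor out (s + 8): p(s) = (s + 8)·(s^2 + 9s - 22).
The quadratic factors as (s + 11)·(s - 2).
Eigenvalues: -11, -8, 2.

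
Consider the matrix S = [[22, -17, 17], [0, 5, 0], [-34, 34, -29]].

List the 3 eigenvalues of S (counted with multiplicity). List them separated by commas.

Compute the characteristic polynomial p(t) = det(tI - S).
Expanding along the first row, p(t) = t^3 + 2t^2 - 95t + 300.
Try t = -12: p(-12) = 0, so -12 is a root.
Dividing by (t + 12) leaves t^2 - 10t + 25.
The quadratic factor is (t - 5)^2.
Eigenvalues: -12, 5, 5.

-12, 5, 5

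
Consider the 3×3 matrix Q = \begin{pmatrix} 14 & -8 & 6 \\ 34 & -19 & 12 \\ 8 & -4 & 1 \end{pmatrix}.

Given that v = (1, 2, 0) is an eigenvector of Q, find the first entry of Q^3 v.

-8

First find the eigenvalue: Qv = (-2, -4, 0) = -2·(1, 2, 0), so λ = -2.
Then Q^3 v = λ^3·v = (-2)^3·(1, 2, 0) = -8·(1, 2, 0) = (-8, -16, 0).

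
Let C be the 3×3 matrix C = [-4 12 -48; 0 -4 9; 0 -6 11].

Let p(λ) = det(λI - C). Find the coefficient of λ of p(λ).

-18

p(λ) = λ^3 - 3λ^2 - 18λ + 40.
The coefficient of λ is -18.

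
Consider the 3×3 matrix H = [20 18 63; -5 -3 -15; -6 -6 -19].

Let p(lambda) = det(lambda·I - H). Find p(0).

-6

p(0) = det(0·I − H) = det(−H) = (−1)^3·det(H).
det(H) = 6, so p(0) = -6.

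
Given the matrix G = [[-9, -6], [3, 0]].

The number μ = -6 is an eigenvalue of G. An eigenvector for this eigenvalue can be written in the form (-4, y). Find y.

We need (G + 6I)v = 0.
G + 6I = [[-3, -6], [3, 6]].
Row 1: (-3)·-4 + (-6)·y = 0
Row 2: (3)·-4 + (6)·y = 0
Solving gives y = 2.
Check: G·(-4, 2) = (24, -12) = -6·(-4, 2).

2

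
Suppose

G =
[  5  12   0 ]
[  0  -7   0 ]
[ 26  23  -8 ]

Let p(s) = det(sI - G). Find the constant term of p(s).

p(s) = s^3 + 10s^2 - 19s - 280.
The constant term is -280.

-280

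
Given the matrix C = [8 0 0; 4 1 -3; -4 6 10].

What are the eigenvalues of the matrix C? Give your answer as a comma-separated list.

Compute the characteristic polynomial p(λ) = det(λI - C).
Expanding along the first row, p(λ) = λ^3 - 19λ^2 + 116λ - 224.
Rational-root test: λ = 4 gives p(4) = 0.
Dividing by (λ - 4) leaves λ^2 - 15λ + 56.
The quadratic factors as (λ - 7)·(λ - 8).
Eigenvalues: 4, 7, 8.

4, 7, 8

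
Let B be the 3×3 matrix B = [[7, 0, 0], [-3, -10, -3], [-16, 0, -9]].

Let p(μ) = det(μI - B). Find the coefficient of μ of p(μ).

p(μ) = μ^3 + 12μ^2 - 43μ - 630.
The coefficient of μ is -43.

-43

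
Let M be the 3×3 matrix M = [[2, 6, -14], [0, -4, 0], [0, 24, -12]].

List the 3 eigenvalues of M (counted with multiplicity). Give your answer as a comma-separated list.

Set up det(μI - M) = 0.
Cofactor expansion gives p(μ) = μ^3 + 14μ^2 + 16μ - 96.
Since p(2) = 0, μ = 2 is a root.
Factor out (μ - 2): p(μ) = (μ - 2)·(μ^2 + 16μ + 48).
The quadratic factors as (μ + 12)·(μ + 4).
Eigenvalues: -12, -4, 2.

-12, -4, 2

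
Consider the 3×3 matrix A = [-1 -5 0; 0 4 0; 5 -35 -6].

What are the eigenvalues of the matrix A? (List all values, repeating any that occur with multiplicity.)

The characteristic polynomial is p(μ) = det(μI - A).
Expanding along the first row, p(μ) = μ^3 + 3μ^2 - 22μ - 24.
Try μ = -6: p(-6) = 0, so -6 is a root.
Factor out (μ + 6): p(μ) = (μ + 6)·(μ^2 - 3μ - 4).
The quadratic factors as (μ + 1)·(μ - 4).
Eigenvalues: -6, -1, 4.

-6, -1, 4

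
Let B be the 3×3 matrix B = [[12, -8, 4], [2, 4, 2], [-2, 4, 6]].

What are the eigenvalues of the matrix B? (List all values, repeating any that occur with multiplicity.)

6, 8, 8

The characteristic polynomial is p(λ) = det(λI - B).
Cofactor expansion gives p(λ) = λ^3 - 22λ^2 + 160λ - 384.
Try λ = 6: p(6) = 0, so 6 is a root.
Dividing by (λ - 6) leaves λ^2 - 16λ + 64.
The quadratic factor is (λ - 8)^2.
Eigenvalues: 6, 8, 8.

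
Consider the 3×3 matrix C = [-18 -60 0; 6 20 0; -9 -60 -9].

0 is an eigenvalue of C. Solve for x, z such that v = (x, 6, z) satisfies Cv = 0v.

We need (C)v = 0.
C = [[-18, -60, 0], [6, 20, 0], [-9, -60, -9]].
Row 1: (-18)·x + (-60)·6 + (0)·z = 0
Row 2: (6)·x + (20)·6 + (0)·z = 0
Row 3: (-9)·x + (-60)·6 + (-9)·z = 0
Solving gives x = -20, z = -20.
Check: C·(-20, 6, -20) = (0, 0, 0) = 0·(-20, 6, -20).

-20, -20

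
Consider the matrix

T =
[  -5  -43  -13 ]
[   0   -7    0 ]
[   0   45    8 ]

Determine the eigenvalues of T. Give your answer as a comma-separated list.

The characteristic polynomial is p(lambda) = det(lambda·I - T).
Expanding along the first row, p(lambda) = lambda^3 + 4·lambda^2 - 61·lambda - 280.
Rational-root test: lambda = 8 gives p(8) = 0.
Dividing by (lambda - 8) leaves lambda^2 + 12·lambda + 35.
The quadratic factors as (lambda + 7)·(lambda + 5).
Eigenvalues: -7, -5, 8.

-7, -5, 8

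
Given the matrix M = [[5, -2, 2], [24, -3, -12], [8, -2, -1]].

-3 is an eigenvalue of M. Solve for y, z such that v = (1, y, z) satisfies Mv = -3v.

We need (M + 3I)v = 0.
M + 3I = [[8, -2, 2], [24, 0, -12], [8, -2, 2]].
Row 1: (8)·1 + (-2)·y + (2)·z = 0
Row 2: (24)·1 + (0)·y + (-12)·z = 0
Row 3: (8)·1 + (-2)·y + (2)·z = 0
Solving gives y = 6, z = 2.
Check: M·(1, 6, 2) = (-3, -18, -6) = -3·(1, 6, 2).

6, 2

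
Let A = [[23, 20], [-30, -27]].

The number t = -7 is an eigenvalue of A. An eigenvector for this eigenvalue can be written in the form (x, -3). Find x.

2

We need (A + 7I)v = 0.
A + 7I = [[30, 20], [-30, -20]].
Row 1: (30)·x + (20)·-3 = 0
Row 2: (-30)·x + (-20)·-3 = 0
Solving gives x = 2.
Check: A·(2, -3) = (-14, 21) = -7·(2, -3).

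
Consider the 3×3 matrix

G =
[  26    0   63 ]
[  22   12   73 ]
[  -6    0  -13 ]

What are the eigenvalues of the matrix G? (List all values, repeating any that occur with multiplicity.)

5, 8, 12

Set up det(λI - G) = 0.
Expanding the 3×3 determinant: p(λ) = λ^3 - 25λ^2 + 196λ - 480.
Try λ = 5: p(5) = 0, so 5 is a root.
Factor out (λ - 5): p(λ) = (λ - 5)·(λ^2 - 20λ + 96).
The quadratic factors as (λ - 8)·(λ - 12).
Eigenvalues: 5, 8, 12.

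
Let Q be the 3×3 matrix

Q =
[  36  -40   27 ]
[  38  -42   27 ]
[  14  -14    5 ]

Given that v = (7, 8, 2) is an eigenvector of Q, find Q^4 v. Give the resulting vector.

(112, 128, 32)

First find the eigenvalue: Qv = (-14, -16, -4) = -2·(7, 8, 2), so λ = -2.
Then Q^4 v = λ^4·v = (-2)^4·(7, 8, 2) = 16·(7, 8, 2) = (112, 128, 32).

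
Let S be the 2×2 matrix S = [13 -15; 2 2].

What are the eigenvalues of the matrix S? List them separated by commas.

det(S - sI) = (13 - s)(2 - s) - (-15)·(2) = s^2 - 15s + 56.
This factors as (s - 7)·(s - 8) = 0.
Eigenvalues: 7, 8.

7, 8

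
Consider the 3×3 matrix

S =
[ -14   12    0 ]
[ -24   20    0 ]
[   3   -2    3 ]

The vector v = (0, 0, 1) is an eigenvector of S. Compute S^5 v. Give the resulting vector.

First find the eigenvalue: Sv = (0, 0, 3) = 3·(0, 0, 1), so λ = 3.
Then S^5 v = λ^5·v = 3^5·(0, 0, 1) = 243·(0, 0, 1) = (0, 0, 243).

(0, 0, 243)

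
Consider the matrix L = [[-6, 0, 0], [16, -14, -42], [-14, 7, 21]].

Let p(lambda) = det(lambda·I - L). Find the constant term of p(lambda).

0

p(lambda) = lambda^3 - lambda^2 - 42·lambda.
The constant term is 0.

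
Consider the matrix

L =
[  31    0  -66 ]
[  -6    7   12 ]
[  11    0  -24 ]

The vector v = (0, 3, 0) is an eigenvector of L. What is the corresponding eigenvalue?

Compute Lv: L·(0, 3, 0) = (0, 21, 0).
Since Lv = λv, compare component 2: 21 = λ·3, so λ = 7.

7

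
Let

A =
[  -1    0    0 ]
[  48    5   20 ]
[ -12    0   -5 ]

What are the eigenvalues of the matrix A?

-5, -1, 5

Set up det(rI - A) = 0.
Expanding the 3×3 determinant: p(r) = r^3 + r^2 - 25r - 25.
Since p(-1) = 0, r = -1 is a root.
Factor out (r + 1): p(r) = (r + 1)·(r^2 - 25).
The quadratic factors as (r + 5)·(r - 5).
Eigenvalues: -5, -1, 5.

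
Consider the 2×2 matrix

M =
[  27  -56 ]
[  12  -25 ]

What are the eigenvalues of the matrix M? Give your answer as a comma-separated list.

-1, 3

det(M - tI) = (27 - t)(-25 - t) - (-56)·(12) = t^2 - 2t - 3.
This factors as (t + 1)·(t - 3) = 0.
Eigenvalues: -1, 3.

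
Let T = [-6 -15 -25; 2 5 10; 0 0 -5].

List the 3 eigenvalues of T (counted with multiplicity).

-5, -1, 0

The characteristic polynomial is p(r) = det(rI - T).
Expanding along the first row, p(r) = r^3 + 6r^2 + 5r.
Rational-root test: r = -5 gives p(-5) = 0.
Factor out (r + 5): p(r) = (r + 5)·(r^2 + r).
The quadratic factors as (r + 1)·r.
Eigenvalues: -5, -1, 0.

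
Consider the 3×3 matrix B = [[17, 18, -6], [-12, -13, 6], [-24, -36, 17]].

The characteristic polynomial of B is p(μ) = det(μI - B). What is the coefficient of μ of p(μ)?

p(μ) = μ^3 - 21μ^2 + 135μ - 275.
The coefficient of μ is 135.

135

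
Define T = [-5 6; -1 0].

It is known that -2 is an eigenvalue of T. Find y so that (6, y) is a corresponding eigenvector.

3

We need (T + 2I)v = 0.
T + 2I = [[-3, 6], [-1, 2]].
Row 1: (-3)·6 + (6)·y = 0
Row 2: (-1)·6 + (2)·y = 0
Solving gives y = 3.
Check: T·(6, 3) = (-12, -6) = -2·(6, 3).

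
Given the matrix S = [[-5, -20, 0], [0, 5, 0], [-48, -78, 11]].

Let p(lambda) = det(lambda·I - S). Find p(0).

p(0) = det(0·I − S) = det(−S) = (−1)^3·det(S).
det(S) = -275, so p(0) = 275.

275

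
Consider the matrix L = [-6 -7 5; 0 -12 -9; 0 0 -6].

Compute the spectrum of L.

-12, -6, -6

L is upper triangular, so its eigenvalues are the diagonal entries.
Diagonal: -6, -12, -6.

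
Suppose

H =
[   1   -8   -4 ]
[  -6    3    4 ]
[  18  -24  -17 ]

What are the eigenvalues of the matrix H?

Compute the characteristic polynomial p(s) = det(sI - H).
Expanding along the first row, p(s) = s^3 + 13s^2 + 55s + 75.
Try s = -3: p(-3) = 0, so -3 is a root.
Factor out (s + 3): p(s) = (s + 3)·(s^2 + 10s + 25).
The quadratic factor is (s + 5)^2.
Eigenvalues: -5, -5, -3.

-5, -5, -3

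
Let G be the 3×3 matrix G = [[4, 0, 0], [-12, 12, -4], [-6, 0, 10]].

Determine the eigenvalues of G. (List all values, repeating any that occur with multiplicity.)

4, 10, 12

The characteristic polynomial is p(μ) = det(μI - G).
Cofactor expansion gives p(μ) = μ^3 - 26μ^2 + 208μ - 480.
Since p(4) = 0, μ = 4 is a root.
Factor out (μ - 4): p(μ) = (μ - 4)·(μ^2 - 22μ + 120).
The quadratic factors as (μ - 10)·(μ - 12).
Eigenvalues: 4, 10, 12.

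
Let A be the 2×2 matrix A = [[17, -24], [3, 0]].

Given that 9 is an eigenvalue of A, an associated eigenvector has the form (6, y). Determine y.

2

We need (A - 9I)v = 0.
A - 9I = [[8, -24], [3, -9]].
Row 1: (8)·6 + (-24)·y = 0
Row 2: (3)·6 + (-9)·y = 0
Solving gives y = 2.
Check: A·(6, 2) = (54, 18) = 9·(6, 2).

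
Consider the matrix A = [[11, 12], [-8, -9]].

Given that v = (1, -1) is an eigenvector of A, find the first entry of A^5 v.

First find the eigenvalue: Av = (-1, 1) = -1·(1, -1), so λ = -1.
Then A^5 v = λ^5·v = (-1)^5·(1, -1) = -1·(1, -1) = (-1, 1).

-1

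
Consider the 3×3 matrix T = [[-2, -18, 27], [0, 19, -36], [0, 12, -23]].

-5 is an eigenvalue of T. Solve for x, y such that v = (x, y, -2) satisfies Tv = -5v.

We need (T + 5I)v = 0.
T + 5I = [[3, -18, 27], [0, 24, -36], [0, 12, -18]].
Row 1: (3)·x + (-18)·y + (27)·-2 = 0
Row 2: (0)·x + (24)·y + (-36)·-2 = 0
Row 3: (0)·x + (12)·y + (-18)·-2 = 0
Solving gives x = 0, y = -3.
Check: T·(0, -3, -2) = (0, 15, 10) = -5·(0, -3, -2).

0, -3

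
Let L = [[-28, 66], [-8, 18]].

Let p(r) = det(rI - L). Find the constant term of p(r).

p(r) = r^2 + 10r + 24.
The constant term is 24.

24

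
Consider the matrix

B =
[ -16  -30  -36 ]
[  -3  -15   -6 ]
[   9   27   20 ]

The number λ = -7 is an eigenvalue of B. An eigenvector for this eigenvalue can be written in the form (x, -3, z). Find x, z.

We need (B + 7I)v = 0.
B + 7I = [[-9, -30, -36], [-3, -8, -6], [9, 27, 27]].
Row 1: (-9)·x + (-30)·-3 + (-36)·z = 0
Row 2: (-3)·x + (-8)·-3 + (-6)·z = 0
Row 3: (9)·x + (27)·-3 + (27)·z = 0
Solving gives x = 6, z = 1.
Check: B·(6, -3, 1) = (-42, 21, -7) = -7·(6, -3, 1).

6, 1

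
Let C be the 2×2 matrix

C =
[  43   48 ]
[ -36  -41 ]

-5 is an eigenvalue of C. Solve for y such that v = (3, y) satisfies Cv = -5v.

We need (C + 5I)v = 0.
C + 5I = [[48, 48], [-36, -36]].
Row 1: (48)·3 + (48)·y = 0
Row 2: (-36)·3 + (-36)·y = 0
Solving gives y = -3.
Check: C·(3, -3) = (-15, 15) = -5·(3, -3).

-3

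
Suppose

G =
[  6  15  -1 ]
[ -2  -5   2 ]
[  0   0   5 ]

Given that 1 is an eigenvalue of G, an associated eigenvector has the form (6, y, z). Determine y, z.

We need (G - 1I)v = 0.
G - 1I = [[5, 15, -1], [-2, -6, 2], [0, 0, 4]].
Row 1: (5)·6 + (15)·y + (-1)·z = 0
Row 2: (-2)·6 + (-6)·y + (2)·z = 0
Row 3: (0)·6 + (0)·y + (4)·z = 0
Solving gives y = -2, z = 0.
Check: G·(6, -2, 0) = (6, -2, 0) = 1·(6, -2, 0).

-2, 0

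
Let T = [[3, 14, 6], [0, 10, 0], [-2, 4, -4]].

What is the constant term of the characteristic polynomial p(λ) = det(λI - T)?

0

p(0) = det(0·I − T) = det(−T) = (−1)^3·det(T).
det(T) = 0, so p(0) = 0.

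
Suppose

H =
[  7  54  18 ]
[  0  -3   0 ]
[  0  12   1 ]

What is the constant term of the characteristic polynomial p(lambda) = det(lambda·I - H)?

21

p(0) = det(0·I − H) = det(−H) = (−1)^3·det(H).
det(H) = -21, so p(0) = 21.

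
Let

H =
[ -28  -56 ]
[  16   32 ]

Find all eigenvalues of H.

0, 4

det(H - λI) = (-28 - λ)(32 - λ) - (-56)·(16) = λ^2 - 4λ.
This factors as λ·(λ - 4) = 0.
Eigenvalues: 0, 4.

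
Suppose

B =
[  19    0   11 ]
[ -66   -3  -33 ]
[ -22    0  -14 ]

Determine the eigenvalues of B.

The characteristic polynomial is p(μ) = det(μI - B).
Cofactor expansion gives p(μ) = μ^3 - 2μ^2 - 39μ - 72.
Since p(8) = 0, μ = 8 is a root.
Factor out (μ - 8): p(μ) = (μ - 8)·(μ^2 + 6μ + 9).
The quadratic factor is (μ + 3)^2.
Eigenvalues: -3, -3, 8.

-3, -3, 8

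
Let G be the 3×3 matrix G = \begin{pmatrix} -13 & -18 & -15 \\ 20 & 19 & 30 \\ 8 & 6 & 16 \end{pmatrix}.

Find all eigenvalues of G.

4, 7, 11

The characteristic polynomial is p(λ) = det(λI - G).
Cofactor expansion gives p(λ) = λ^3 - 22λ^2 + 149λ - 308.
Try λ = 7: p(7) = 0, so 7 is a root.
Factor out (λ - 7): p(λ) = (λ - 7)·(λ^2 - 15λ + 44).
The quadratic factors as (λ - 4)·(λ - 11).
Eigenvalues: 4, 7, 11.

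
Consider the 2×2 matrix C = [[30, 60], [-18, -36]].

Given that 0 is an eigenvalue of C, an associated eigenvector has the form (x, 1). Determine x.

We need (C)v = 0.
C = [[30, 60], [-18, -36]].
Row 1: (30)·x + (60)·1 = 0
Row 2: (-18)·x + (-36)·1 = 0
Solving gives x = -2.
Check: C·(-2, 1) = (0, 0) = 0·(-2, 1).

-2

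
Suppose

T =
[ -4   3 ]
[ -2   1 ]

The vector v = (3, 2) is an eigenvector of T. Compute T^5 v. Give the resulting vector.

(-96, -64)

First find the eigenvalue: Tv = (-6, -4) = -2·(3, 2), so λ = -2.
Then T^5 v = λ^5·v = (-2)^5·(3, 2) = -32·(3, 2) = (-96, -64).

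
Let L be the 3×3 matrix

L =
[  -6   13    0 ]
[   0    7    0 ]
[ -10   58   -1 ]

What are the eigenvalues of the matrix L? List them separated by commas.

-6, -1, 7

Set up det(λI - L) = 0.
Expanding the 3×3 determinant: p(λ) = λ^3 - 43λ - 42.
Try λ = -6: p(-6) = 0, so -6 is a root.
Dividing by (λ + 6) leaves λ^2 - 6λ - 7.
The quadratic factors as (λ + 1)·(λ - 7).
Eigenvalues: -6, -1, 7.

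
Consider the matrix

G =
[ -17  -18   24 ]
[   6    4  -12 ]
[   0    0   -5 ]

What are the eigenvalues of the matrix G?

The characteristic polynomial is p(μ) = det(μI - G).
Expanding along the first row, p(μ) = μ^3 + 18μ^2 + 105μ + 200.
Since p(-8) = 0, μ = -8 is a root.
Factor out (μ + 8): p(μ) = (μ + 8)·(μ^2 + 10μ + 25).
The quadratic factor is (μ + 5)^2.
Eigenvalues: -8, -5, -5.

-8, -5, -5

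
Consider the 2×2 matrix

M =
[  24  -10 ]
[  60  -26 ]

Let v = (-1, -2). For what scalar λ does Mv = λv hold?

4

Compute Mv: M·(-1, -2) = (-4, -8).
Since Mv = λv, compare component 1: -4 = λ·-1, so λ = 4.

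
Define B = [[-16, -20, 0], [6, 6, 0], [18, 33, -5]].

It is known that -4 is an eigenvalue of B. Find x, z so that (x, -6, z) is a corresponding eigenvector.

10, -18

We need (B + 4I)v = 0.
B + 4I = [[-12, -20, 0], [6, 10, 0], [18, 33, -1]].
Row 1: (-12)·x + (-20)·-6 + (0)·z = 0
Row 2: (6)·x + (10)·-6 + (0)·z = 0
Row 3: (18)·x + (33)·-6 + (-1)·z = 0
Solving gives x = 10, z = -18.
Check: B·(10, -6, -18) = (-40, 24, 72) = -4·(10, -6, -18).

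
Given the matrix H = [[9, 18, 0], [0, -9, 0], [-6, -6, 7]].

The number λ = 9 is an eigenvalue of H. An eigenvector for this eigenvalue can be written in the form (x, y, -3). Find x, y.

1, 0

We need (H - 9I)v = 0.
H - 9I = [[0, 18, 0], [0, -18, 0], [-6, -6, -2]].
Row 1: (0)·x + (18)·y + (0)·-3 = 0
Row 2: (0)·x + (-18)·y + (0)·-3 = 0
Row 3: (-6)·x + (-6)·y + (-2)·-3 = 0
Solving gives x = 1, y = 0.
Check: H·(1, 0, -3) = (9, 0, -27) = 9·(1, 0, -3).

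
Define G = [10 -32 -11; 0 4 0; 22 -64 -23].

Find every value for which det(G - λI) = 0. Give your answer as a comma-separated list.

Set up det(rI - G) = 0.
Expanding along the first row, p(r) = r^3 + 9r^2 - 40r - 48.
Rational-root test: r = -1 gives p(-1) = 0.
Dividing by (r + 1) leaves r^2 + 8r - 48.
The quadratic factors as (r + 12)·(r - 4).
Eigenvalues: -12, -1, 4.

-12, -1, 4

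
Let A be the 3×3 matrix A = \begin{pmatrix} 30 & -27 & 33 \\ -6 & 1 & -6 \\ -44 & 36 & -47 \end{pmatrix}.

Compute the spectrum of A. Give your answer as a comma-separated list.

-8, -5, -3

Set up det(sI - A) = 0.
Expanding the 3×3 determinant: p(s) = s^3 + 16s^2 + 79s + 120.
Rational-root test: s = -3 gives p(-3) = 0.
Dividing by (s + 3) leaves s^2 + 13s + 40.
The quadratic factors as (s + 8)·(s + 5).
Eigenvalues: -8, -5, -3.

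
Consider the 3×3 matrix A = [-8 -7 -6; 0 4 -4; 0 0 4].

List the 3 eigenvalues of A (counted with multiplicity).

-8, 4, 4

A is upper triangular, so its eigenvalues are the diagonal entries.
Diagonal: -8, 4, 4.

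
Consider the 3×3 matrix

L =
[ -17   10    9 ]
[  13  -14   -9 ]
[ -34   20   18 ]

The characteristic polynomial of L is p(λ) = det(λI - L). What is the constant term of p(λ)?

0

p(λ) = λ^3 + 13λ^2 + 36λ.
The constant term is 0.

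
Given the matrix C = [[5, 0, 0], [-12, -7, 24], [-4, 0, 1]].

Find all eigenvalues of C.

The characteristic polynomial is p(t) = det(tI - C).
Expanding the 3×3 determinant: p(t) = t^3 + t^2 - 37t + 35.
Since p(1) = 0, t = 1 is a root.
Dividing by (t - 1) leaves t^2 + 2t - 35.
The quadratic factors as (t + 7)·(t - 5).
Eigenvalues: -7, 1, 5.

-7, 1, 5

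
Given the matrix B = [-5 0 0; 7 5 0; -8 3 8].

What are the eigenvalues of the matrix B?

B is lower triangular, so its eigenvalues are the diagonal entries.
Diagonal: -5, 5, 8.

-5, 5, 8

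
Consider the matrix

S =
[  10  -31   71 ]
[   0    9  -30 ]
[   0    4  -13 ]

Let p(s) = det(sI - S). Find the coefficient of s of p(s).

-37

p(s) = s^3 - 6s^2 - 37s - 30.
The coefficient of s is -37.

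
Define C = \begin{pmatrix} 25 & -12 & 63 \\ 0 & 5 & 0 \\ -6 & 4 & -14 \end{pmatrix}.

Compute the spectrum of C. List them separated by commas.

4, 5, 7

Compute the characteristic polynomial p(λ) = det(λI - C).
Cofactor expansion gives p(λ) = λ^3 - 16λ^2 + 83λ - 140.
Since p(4) = 0, λ = 4 is a root.
Dividing by (λ - 4) leaves λ^2 - 12λ + 35.
The quadratic factors as (λ - 5)·(λ - 7).
Eigenvalues: 4, 5, 7.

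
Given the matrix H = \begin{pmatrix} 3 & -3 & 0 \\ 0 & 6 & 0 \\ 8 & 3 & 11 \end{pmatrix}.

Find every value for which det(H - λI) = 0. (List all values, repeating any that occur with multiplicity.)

3, 6, 11

Compute the characteristic polynomial p(μ) = det(μI - H).
Expanding the 3×3 determinant: p(μ) = μ^3 - 20μ^2 + 117μ - 198.
Since p(3) = 0, μ = 3 is a root.
Factor out (μ - 3): p(μ) = (μ - 3)·(μ^2 - 17μ + 66).
The quadratic factors as (μ - 6)·(μ - 11).
Eigenvalues: 3, 6, 11.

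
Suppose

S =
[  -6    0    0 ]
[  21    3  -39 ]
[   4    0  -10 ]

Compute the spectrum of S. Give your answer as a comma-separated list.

Compute the characteristic polynomial p(r) = det(rI - S).
Expanding the 3×3 determinant: p(r) = r^3 + 13r^2 + 12r - 180.
Rational-root test: r = 3 gives p(3) = 0.
Factor out (r - 3): p(r) = (r - 3)·(r^2 + 16r + 60).
The quadratic factors as (r + 10)·(r + 6).
Eigenvalues: -10, -6, 3.

-10, -6, 3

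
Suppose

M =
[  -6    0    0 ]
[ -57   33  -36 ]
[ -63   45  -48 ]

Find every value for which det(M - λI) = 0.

Set up det(λI - M) = 0.
Expanding the 3×3 determinant: p(λ) = λ^3 + 21λ^2 + 126λ + 216.
Rational-root test: λ = -12 gives p(-12) = 0.
Dividing by (λ + 12) leaves λ^2 + 9λ + 18.
The quadratic factors as (λ + 6)·(λ + 3).
Eigenvalues: -12, -6, -3.

-12, -6, -3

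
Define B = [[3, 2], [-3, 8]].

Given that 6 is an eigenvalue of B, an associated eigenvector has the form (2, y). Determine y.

We need (B - 6I)v = 0.
B - 6I = [[-3, 2], [-3, 2]].
Row 1: (-3)·2 + (2)·y = 0
Row 2: (-3)·2 + (2)·y = 0
Solving gives y = 3.
Check: B·(2, 3) = (12, 18) = 6·(2, 3).

3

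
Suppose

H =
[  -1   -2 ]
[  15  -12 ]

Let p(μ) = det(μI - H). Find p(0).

42

p(0) = det(0·I − H) = det(−H) = (−1)^2·det(H).
det(H) = 42, so p(0) = 42.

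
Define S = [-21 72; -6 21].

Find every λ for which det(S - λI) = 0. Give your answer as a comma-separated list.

-3, 3

det(S - sI) = (-21 - s)(21 - s) - (72)·(-6) = s^2 - 9.
This factors as (s + 3)·(s - 3) = 0.
Eigenvalues: -3, 3.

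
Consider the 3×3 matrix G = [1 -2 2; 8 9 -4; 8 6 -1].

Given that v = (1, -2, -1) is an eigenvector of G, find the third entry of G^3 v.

-27

First find the eigenvalue: Gv = (3, -6, -3) = 3·(1, -2, -1), so λ = 3.
Then G^3 v = λ^3·v = 3^3·(1, -2, -1) = 27·(1, -2, -1) = (27, -54, -27).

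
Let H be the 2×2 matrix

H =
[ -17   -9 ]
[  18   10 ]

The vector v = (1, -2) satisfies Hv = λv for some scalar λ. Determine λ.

Compute Hv: H·(1, -2) = (1, -2).
Since Hv = λv, compare component 1: 1 = λ·1, so λ = 1.

1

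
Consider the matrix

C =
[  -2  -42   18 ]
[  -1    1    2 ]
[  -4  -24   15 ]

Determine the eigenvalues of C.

Set up det(λI - C) = 0.
Expanding along the first row, p(λ) = λ^3 - 14λ^2 + 61λ - 84.
Try λ = 3: p(3) = 0, so 3 is a root.
Dividing by (λ - 3) leaves λ^2 - 11λ + 28.
The quadratic factors as (λ - 4)·(λ - 7).
Eigenvalues: 3, 4, 7.

3, 4, 7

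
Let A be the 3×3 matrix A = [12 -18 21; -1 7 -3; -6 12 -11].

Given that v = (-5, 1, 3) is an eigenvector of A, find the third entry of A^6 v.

2187

First find the eigenvalue: Av = (-15, 3, 9) = 3·(-5, 1, 3), so λ = 3.
Then A^6 v = λ^6·v = 3^6·(-5, 1, 3) = 729·(-5, 1, 3) = (-3645, 729, 2187).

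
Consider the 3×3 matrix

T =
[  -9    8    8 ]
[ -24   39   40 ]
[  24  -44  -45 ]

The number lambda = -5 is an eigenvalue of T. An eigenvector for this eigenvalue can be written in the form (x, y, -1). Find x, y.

2, 2

We need (T + 5I)v = 0.
T + 5I = [[-4, 8, 8], [-24, 44, 40], [24, -44, -40]].
Row 1: (-4)·x + (8)·y + (8)·-1 = 0
Row 2: (-24)·x + (44)·y + (40)·-1 = 0
Row 3: (24)·x + (-44)·y + (-40)·-1 = 0
Solving gives x = 2, y = 2.
Check: T·(2, 2, -1) = (-10, -10, 5) = -5·(2, 2, -1).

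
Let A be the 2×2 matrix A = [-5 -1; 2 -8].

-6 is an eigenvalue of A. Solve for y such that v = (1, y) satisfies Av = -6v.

We need (A + 6I)v = 0.
A + 6I = [[1, -1], [2, -2]].
Row 1: (1)·1 + (-1)·y = 0
Row 2: (2)·1 + (-2)·y = 0
Solving gives y = 1.
Check: A·(1, 1) = (-6, -6) = -6·(1, 1).

1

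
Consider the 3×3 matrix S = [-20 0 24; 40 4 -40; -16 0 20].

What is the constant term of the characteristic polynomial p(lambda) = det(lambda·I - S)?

p(0) = det(0·I − S) = det(−S) = (−1)^3·det(S).
det(S) = -64, so p(0) = 64.

64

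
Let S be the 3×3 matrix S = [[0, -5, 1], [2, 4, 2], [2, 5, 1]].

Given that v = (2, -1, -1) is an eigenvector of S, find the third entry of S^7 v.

-128

First find the eigenvalue: Sv = (4, -2, -2) = 2·(2, -1, -1), so λ = 2.
Then S^7 v = λ^7·v = 2^7·(2, -1, -1) = 128·(2, -1, -1) = (256, -128, -128).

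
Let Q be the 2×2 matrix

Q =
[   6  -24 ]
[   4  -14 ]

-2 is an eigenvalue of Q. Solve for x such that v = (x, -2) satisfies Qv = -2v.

We need (Q + 2I)v = 0.
Q + 2I = [[8, -24], [4, -12]].
Row 1: (8)·x + (-24)·-2 = 0
Row 2: (4)·x + (-12)·-2 = 0
Solving gives x = -6.
Check: Q·(-6, -2) = (12, 4) = -2·(-6, -2).

-6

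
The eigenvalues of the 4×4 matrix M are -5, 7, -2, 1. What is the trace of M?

trace(M) is the sum of the eigenvalues: (-5) + (7) + (-2) + (1) = 1.

1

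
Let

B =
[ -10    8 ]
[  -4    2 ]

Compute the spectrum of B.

-6, -2

det(B - tI) = (-10 - t)(2 - t) - (8)·(-4) = t^2 + 8t + 12.
This factors as (t + 6)·(t + 2) = 0.
Eigenvalues: -6, -2.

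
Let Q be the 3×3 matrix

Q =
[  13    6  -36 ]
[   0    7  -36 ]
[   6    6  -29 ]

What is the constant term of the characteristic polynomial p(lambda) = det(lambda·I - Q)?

p(0) = det(0·I − Q) = det(−Q) = (−1)^3·det(Q).
det(Q) = 385, so p(0) = -385.

-385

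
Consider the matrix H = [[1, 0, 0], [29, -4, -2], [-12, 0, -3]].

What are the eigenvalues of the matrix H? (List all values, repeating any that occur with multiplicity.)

Set up det(λI - H) = 0.
Expanding the 3×3 determinant: p(λ) = λ^3 + 6λ^2 + 5λ - 12.
Try λ = 1: p(1) = 0, so 1 is a root.
Dividing by (λ - 1) leaves λ^2 + 7λ + 12.
The quadratic factors as (λ + 4)·(λ + 3).
Eigenvalues: -4, -3, 1.

-4, -3, 1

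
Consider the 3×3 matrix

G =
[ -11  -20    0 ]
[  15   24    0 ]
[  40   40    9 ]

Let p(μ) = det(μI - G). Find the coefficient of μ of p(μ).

153

p(μ) = μ^3 - 22μ^2 + 153μ - 324.
The coefficient of μ is 153.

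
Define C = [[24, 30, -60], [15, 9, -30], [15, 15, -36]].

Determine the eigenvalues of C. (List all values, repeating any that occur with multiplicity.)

Compute the characteristic polynomial p(t) = det(tI - C).
Expanding the 3×3 determinant: p(t) = t^3 + 3t^2 - 72t - 324.
Since p(-6) = 0, t = -6 is a root.
Factor out (t + 6): p(t) = (t + 6)·(t^2 - 3t - 54).
The quadratic factors as (t + 6)·(t - 9).
Eigenvalues: -6, -6, 9.

-6, -6, 9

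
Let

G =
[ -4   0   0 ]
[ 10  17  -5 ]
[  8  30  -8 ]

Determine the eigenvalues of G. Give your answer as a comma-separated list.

Compute the characteristic polynomial p(λ) = det(λI - G).
Expanding along the first row, p(λ) = λ^3 - 5λ^2 - 22λ + 56.
Rational-root test: λ = -4 gives p(-4) = 0.
Factor out (λ + 4): p(λ) = (λ + 4)·(λ^2 - 9λ + 14).
The quadratic factors as (λ - 2)·(λ - 7).
Eigenvalues: -4, 2, 7.

-4, 2, 7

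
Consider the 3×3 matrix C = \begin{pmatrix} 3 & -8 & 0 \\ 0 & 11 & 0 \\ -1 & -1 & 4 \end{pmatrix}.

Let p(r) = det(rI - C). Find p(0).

-132

p(0) = det(0·I − C) = det(−C) = (−1)^3·det(C).
det(C) = 132, so p(0) = -132.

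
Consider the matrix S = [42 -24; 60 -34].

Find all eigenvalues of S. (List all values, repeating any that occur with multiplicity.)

2, 6

det(S - rI) = (42 - r)(-34 - r) - (-24)·(60) = r^2 - 8r + 12.
This factors as (r - 2)·(r - 6) = 0.
Eigenvalues: 2, 6.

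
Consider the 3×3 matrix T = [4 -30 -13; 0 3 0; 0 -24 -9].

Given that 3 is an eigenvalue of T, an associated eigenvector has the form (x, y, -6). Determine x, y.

We need (T - 3I)v = 0.
T - 3I = [[1, -30, -13], [0, 0, 0], [0, -24, -12]].
Row 1: (1)·x + (-30)·y + (-13)·-6 = 0
Row 2: (0)·x + (0)·y + (0)·-6 = 0
Row 3: (0)·x + (-24)·y + (-12)·-6 = 0
Solving gives x = 12, y = 3.
Check: T·(12, 3, -6) = (36, 9, -18) = 3·(12, 3, -6).

12, 3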